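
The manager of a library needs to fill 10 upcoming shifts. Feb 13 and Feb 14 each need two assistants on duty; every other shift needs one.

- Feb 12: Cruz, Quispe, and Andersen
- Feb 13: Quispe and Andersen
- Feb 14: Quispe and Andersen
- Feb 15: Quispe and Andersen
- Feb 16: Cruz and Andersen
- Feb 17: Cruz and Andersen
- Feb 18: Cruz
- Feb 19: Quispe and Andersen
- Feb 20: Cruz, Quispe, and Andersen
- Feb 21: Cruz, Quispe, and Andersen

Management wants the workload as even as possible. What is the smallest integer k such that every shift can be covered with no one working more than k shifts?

4

With 3 assistants and 12 worker-slots to fill, someone must work at least ⌈12/3⌉ = 4 shifts, so k ≥ 4.
k = 4 works: Feb 12→Cruz, Feb 13→Quispe+Andersen, Feb 14→Quispe+Andersen, Feb 15→Quispe, Feb 16→Cruz, Feb 17→Cruz, Feb 18→Cruz, Feb 19→Quispe, Feb 20→Andersen, Feb 21→Andersen.
Loads: Cruz 4, Quispe 4, Andersen 4 — all ≤ 4.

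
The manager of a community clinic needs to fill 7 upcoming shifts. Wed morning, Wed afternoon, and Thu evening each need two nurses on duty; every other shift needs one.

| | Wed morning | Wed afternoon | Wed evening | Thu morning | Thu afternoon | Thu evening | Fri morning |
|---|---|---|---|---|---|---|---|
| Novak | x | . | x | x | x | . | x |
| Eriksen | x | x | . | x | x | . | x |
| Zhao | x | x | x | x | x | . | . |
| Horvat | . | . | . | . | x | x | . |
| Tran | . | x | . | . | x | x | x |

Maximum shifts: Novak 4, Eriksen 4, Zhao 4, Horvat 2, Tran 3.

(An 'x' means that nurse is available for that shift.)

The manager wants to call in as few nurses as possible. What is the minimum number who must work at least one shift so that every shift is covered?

4

10 slots to fill and no one can take more than 4, so at least ⌈10/4⌉ = 3 nurses are needed.
Shifts {Wed morning, Thu evening} need 4 slots, but among the nurses available for them (Novak, Eriksen, Zhao, Horvat, and Tran) any 3 together supply at most 3. So 3 nurses are not enough.
Novak, Eriksen, Horvat, and Tran alone can cover everything: Wed morning→Novak+Eriksen, Wed afternoon→Eriksen+Tran, Wed evening→Novak, Thu morning→Novak, Thu afternoon→Eriksen, Thu evening→Horvat+Tran, Fri morning→Novak.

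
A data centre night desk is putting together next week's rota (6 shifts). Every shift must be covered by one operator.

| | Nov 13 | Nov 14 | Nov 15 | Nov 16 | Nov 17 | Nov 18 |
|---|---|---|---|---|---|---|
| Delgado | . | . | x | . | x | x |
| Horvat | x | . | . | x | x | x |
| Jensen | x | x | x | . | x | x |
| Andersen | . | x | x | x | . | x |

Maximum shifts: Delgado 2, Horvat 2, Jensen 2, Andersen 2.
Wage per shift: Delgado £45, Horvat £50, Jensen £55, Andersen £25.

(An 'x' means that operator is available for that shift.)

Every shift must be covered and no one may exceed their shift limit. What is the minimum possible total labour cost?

Picking the cheapest available operator for each shift independently would cost £195, but that ignores the shift limits.
An optimal schedule: Nov 13→Horvat, Nov 14→Andersen, Nov 15→Delgado, Nov 16→Andersen, Nov 17→Delgado, Nov 18→Horvat.
Total: 50 + 25 + 45 + 25 + 45 + 50 = £240.

£240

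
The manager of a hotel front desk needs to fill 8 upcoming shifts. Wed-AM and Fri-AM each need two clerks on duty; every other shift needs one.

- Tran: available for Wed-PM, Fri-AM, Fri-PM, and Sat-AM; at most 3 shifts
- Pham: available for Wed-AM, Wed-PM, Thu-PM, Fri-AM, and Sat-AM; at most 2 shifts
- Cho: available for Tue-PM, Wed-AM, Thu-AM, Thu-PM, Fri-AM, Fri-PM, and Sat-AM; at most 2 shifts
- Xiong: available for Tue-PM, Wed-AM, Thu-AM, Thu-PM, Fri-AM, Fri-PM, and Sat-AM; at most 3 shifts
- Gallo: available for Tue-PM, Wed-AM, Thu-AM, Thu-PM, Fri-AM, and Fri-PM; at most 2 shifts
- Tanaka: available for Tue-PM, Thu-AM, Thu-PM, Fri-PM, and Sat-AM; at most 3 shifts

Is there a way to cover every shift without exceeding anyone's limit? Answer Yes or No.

One valid schedule: Tue-PM→Cho, Wed-AM→Pham+Xiong, Wed-PM→Tran, Thu-AM→Cho, Thu-PM→Pham, Fri-AM→Xiong+Gallo, Fri-PM→Tran, Sat-AM→Tran.
Loads: Tran 3/3, Pham 2/2, Cho 2/2, Xiong 2/3, Gallo 1/2, Tanaka 0/3 — all within limits.

Yes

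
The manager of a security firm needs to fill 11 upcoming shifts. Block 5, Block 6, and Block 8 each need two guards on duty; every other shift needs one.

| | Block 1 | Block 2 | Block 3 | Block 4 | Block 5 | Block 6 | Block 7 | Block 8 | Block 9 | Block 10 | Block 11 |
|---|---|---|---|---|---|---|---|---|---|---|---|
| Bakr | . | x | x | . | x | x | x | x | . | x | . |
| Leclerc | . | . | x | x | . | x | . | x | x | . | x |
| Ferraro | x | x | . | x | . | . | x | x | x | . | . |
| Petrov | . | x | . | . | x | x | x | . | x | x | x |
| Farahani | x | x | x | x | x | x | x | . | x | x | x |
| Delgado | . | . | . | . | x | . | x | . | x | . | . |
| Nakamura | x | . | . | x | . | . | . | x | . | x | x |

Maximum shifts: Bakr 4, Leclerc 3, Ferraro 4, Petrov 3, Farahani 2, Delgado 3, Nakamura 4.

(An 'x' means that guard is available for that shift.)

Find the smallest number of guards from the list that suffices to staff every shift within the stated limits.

14 slots to fill and no one can take more than 4, so at least ⌈14/4⌉ = 4 guards are needed.
Bakr, Leclerc, Ferraro, and Petrov alone can cover everything: Block 1→Ferraro, Block 2→Ferraro, Block 3→Bakr, Block 4→Leclerc, Block 5→Bakr+Petrov, Block 6→Bakr+Petrov, Block 7→Ferraro, Block 8→Leclerc+Ferraro, Block 9→Petrov, Block 10→Bakr, Block 11→Leclerc.

4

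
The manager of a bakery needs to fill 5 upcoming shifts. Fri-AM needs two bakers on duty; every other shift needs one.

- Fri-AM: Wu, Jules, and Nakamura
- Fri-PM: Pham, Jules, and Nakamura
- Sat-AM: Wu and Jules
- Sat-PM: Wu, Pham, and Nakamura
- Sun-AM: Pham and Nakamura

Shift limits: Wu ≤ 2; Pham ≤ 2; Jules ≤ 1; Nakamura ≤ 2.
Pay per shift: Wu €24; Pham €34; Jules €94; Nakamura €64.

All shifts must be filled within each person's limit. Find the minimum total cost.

€244

Picking the cheapest available baker for each shift independently would cost €204, but that ignores the shift limits.
An optimal schedule: Fri-AM→Wu+Nakamura, Fri-PM→Pham, Sat-AM→Wu, Sat-PM→Nakamura, Sun-AM→Pham.
Total: 24 + 64 + 34 + 24 + 64 + 34 = €244.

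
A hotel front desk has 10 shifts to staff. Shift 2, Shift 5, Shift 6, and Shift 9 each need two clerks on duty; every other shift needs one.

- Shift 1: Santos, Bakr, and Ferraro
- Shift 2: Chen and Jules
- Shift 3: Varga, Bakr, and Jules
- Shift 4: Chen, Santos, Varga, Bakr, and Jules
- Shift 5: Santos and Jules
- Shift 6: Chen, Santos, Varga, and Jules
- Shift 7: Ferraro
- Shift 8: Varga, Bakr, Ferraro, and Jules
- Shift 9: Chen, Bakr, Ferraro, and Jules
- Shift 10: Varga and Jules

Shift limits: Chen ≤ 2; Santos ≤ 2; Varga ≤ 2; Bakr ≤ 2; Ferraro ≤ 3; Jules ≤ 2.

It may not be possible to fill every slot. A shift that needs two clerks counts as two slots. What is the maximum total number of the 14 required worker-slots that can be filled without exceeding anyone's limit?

13

Total capacity across all clerks is 2+2+2+2+3+2 = 13, and 14 slots are needed, so at most 13 can be filled.
An assignment achieving 13: Shift 1→Santos, Shift 2→Chen+Jules, Shift 3→Varga, Shift 4→Bakr, Shift 5→Santos+Jules, Shift 6→Chen, Shift 7→Ferraro, Shift 8→Ferraro, Shift 9→Bakr+Ferraro, Shift 10→Varga.
Loads: Chen 2/2, Santos 2/2, Varga 2/2, Bakr 2/2, Ferraro 3/3, Jules 2/2.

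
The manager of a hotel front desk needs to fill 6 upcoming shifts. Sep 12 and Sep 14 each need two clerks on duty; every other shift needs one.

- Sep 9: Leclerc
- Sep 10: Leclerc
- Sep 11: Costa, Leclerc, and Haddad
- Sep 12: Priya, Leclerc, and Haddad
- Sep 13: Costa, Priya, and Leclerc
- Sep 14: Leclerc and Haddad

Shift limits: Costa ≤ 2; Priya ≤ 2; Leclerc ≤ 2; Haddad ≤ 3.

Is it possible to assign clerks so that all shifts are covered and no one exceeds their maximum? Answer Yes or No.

No

Total capacity is 9 and 8 slots are needed, so capacity alone doesn't rule it out.
Shifts {Sep 9, Sep 10, Sep 14} need 4 worker-slots in total, but the clerks available for any of those shifts (Leclerc and Haddad) can supply at most 3 among them. So no valid schedule exists.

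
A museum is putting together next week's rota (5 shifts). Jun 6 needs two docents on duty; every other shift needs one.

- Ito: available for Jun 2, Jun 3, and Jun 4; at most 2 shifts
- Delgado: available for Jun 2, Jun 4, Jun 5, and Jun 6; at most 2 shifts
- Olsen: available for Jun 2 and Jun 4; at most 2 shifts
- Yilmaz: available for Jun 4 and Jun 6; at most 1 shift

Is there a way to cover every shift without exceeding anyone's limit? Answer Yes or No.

Yes

Jun 3 can only be covered by Ito, so that assignment is forced.
Jun 5 can only be covered by Delgado, so that assignment is forced.
Jun 6 can only be covered by Delgado and Yilmaz, so that assignment is forced.
One valid schedule: Jun 2→Ito, Jun 3→Ito, Jun 4→Olsen, Jun 5→Delgado, Jun 6→Delgado+Yilmaz.
Loads: Ito 2/2, Delgado 2/2, Olsen 1/2, Yilmaz 1/1 — all within limits.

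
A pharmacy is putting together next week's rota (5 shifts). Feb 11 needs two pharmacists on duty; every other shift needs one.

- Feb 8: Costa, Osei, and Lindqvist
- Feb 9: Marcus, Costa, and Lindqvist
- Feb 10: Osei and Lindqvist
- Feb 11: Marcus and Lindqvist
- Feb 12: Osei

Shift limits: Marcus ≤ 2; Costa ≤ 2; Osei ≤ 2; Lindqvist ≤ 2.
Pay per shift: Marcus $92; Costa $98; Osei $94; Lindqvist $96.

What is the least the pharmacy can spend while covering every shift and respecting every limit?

$564

Feb 11 can only be covered by Marcus and Lindqvist, so that assignment is forced.
Feb 12 can only be covered by Osei, so that assignment is forced.
Picking the cheapest available pharmacist for each shift independently would cost $562, but that ignores the shift limits.
An optimal schedule: Feb 8→Lindqvist, Feb 9→Marcus, Feb 10→Osei, Feb 11→Marcus+Lindqvist, Feb 12→Osei.
Total: 96 + 92 + 94 + 92 + 96 + 94 = $564.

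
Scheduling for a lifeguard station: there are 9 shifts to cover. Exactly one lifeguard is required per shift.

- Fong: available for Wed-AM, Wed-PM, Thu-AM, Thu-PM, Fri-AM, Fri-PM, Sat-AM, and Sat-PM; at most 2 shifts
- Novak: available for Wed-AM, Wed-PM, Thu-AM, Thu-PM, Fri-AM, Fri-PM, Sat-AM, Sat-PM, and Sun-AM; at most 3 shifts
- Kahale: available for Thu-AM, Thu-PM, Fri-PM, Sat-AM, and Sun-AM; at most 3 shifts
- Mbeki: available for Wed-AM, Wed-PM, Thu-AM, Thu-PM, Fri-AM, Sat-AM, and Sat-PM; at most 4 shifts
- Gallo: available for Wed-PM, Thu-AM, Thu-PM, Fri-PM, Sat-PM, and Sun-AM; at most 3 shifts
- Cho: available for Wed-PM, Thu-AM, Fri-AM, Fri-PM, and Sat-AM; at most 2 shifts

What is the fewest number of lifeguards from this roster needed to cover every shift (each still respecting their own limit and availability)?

9 slots to fill and no one can take more than 4, so at least ⌈9/4⌉ = 3 lifeguards are needed.
Fong, Novak, and Mbeki alone can cover everything: Wed-AM→Fong, Wed-PM→Novak, Thu-AM→Novak, Thu-PM→Mbeki, Fri-AM→Mbeki, Fri-PM→Fong, Sat-AM→Mbeki, Sat-PM→Mbeki, Sun-AM→Novak.

3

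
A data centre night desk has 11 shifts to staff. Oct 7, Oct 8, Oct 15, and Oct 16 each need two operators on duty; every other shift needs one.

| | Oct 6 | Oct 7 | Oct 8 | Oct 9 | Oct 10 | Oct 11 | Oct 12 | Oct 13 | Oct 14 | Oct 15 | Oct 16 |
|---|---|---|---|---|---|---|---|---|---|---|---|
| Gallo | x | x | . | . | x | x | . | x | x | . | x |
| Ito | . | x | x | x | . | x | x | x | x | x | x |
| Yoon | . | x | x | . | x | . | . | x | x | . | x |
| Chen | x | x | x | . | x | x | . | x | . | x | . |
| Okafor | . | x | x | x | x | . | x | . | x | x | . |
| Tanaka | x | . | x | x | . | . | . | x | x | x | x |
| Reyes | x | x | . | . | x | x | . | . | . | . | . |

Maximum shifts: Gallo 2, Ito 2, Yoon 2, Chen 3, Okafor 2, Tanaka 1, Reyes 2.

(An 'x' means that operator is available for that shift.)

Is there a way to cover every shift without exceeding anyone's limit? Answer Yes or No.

Total capacity is 2+2+2+3+2+1+2 = 14 but 15 worker-slots are needed — infeasible.

No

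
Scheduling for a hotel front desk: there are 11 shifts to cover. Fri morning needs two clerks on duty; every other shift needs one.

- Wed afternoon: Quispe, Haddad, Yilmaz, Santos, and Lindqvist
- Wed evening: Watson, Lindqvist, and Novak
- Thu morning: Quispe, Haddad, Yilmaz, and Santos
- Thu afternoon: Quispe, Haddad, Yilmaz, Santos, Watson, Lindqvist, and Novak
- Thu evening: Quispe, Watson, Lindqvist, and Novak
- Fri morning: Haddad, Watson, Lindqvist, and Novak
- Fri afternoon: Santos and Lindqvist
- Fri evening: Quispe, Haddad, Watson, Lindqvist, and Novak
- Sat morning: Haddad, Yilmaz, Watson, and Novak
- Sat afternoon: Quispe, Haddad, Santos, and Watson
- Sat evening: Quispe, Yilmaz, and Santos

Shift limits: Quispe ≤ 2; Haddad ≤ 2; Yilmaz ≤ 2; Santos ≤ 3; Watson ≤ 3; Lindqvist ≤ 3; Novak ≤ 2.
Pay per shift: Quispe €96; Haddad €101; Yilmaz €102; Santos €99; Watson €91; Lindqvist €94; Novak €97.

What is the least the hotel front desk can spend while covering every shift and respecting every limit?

€1139

Picking the cheapest available clerk for each shift independently would cost €1111, but that ignores the shift limits.
An optimal schedule: Wed afternoon→Lindqvist, Wed evening→Watson, Thu morning→Quispe, Thu afternoon→Santos, Thu evening→Watson, Fri morning→Lindqvist+Novak, Fri afternoon→Lindqvist, Fri evening→Novak, Sat morning→Watson, Sat afternoon→Santos, Sat evening→Quispe.
Total: 94 + 91 + 96 + 99 + 91 + 94 + 97 + 94 + 97 + 91 + 99 + 96 = €1139.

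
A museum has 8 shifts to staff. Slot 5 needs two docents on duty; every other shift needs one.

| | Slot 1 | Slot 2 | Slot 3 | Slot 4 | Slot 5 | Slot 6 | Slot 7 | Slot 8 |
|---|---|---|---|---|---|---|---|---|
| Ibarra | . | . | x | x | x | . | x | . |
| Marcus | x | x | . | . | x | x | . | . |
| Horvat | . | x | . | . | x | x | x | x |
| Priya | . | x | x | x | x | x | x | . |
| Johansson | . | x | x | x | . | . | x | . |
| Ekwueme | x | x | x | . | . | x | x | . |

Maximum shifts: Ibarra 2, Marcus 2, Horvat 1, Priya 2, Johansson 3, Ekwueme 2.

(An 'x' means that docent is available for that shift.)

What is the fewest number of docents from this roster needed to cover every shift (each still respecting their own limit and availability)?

5

9 slots to fill and no one can take more than 3, so at least ⌈9/3⌉ = 3 docents are needed.
No set of 4 docents can cover every shift (each such set leaves at least one shift with no one available or exceeds a cap).
Ibarra, Marcus, Horvat, Priya, and Johansson alone can cover everything: Slot 1→Marcus, Slot 2→Johansson, Slot 3→Ibarra, Slot 4→Ibarra, Slot 5→Marcus+Priya, Slot 6→Priya, Slot 7→Johansson, Slot 8→Horvat.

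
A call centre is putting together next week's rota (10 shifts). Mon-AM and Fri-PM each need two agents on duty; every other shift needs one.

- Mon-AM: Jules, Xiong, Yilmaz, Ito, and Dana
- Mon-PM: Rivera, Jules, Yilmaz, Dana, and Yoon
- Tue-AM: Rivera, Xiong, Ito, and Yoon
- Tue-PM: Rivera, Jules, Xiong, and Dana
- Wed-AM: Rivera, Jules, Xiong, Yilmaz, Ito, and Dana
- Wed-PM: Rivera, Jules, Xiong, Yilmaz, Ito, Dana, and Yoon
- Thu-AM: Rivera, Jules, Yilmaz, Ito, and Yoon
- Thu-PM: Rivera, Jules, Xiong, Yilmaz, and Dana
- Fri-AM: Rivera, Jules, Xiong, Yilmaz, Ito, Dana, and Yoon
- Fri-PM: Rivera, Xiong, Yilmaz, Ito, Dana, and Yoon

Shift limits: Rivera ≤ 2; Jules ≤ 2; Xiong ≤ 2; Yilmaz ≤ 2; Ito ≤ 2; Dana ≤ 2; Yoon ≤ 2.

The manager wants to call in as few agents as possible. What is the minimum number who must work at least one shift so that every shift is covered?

6

12 slots to fill and no one can take more than 2, so at least ⌈12/2⌉ = 6 agents are needed.
Rivera, Jules, Xiong, Yilmaz, Ito, and Dana alone can cover everything: Mon-AM→Ito+Dana, Mon-PM→Rivera, Tue-AM→Rivera, Tue-PM→Jules, Wed-AM→Xiong, Wed-PM→Yilmaz, Thu-AM→Jules, Thu-PM→Xiong, Fri-AM→Yilmaz, Fri-PM→Ito+Dana.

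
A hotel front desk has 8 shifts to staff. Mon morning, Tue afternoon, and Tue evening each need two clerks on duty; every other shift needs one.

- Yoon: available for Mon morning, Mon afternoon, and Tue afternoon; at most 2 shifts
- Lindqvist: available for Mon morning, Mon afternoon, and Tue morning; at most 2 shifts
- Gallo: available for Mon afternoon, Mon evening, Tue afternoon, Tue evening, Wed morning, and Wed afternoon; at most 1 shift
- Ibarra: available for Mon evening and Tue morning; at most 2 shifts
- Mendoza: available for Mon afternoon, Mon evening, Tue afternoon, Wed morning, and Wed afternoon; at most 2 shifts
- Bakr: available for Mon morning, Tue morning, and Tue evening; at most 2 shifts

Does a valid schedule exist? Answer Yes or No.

Total capacity is 11 and 11 slots are needed, so capacity alone doesn't rule it out.
Shifts {Tue afternoon, Tue evening, Wed morning, Wed afternoon} need 6 worker-slots in total, but the clerks available for any of those shifts (Yoon, Gallo, Mendoza, and Bakr) can supply at most 5 among them. So no valid schedule exists.

No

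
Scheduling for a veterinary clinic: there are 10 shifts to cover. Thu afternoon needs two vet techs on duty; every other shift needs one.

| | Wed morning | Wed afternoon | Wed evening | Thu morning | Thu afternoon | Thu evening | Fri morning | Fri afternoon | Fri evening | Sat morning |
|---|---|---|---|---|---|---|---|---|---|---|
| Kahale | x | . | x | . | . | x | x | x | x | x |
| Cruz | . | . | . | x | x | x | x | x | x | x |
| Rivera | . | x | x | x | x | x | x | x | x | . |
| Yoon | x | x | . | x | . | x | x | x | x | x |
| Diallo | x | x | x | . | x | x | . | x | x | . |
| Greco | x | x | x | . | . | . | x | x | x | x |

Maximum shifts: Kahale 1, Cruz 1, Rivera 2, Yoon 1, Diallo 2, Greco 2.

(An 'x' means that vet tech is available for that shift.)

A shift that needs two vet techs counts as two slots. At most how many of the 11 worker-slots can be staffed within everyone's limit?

9

Total capacity across all vet techs is 1+1+2+1+2+2 = 9, and 11 slots are needed, so at most 9 can be filled.
An assignment achieving 9: Wed morning→Kahale, Wed afternoon→Rivera, Wed evening→Diallo, Thu morning→Cruz, Thu afternoon→Rivera+Diallo, Fri morning→Greco, Fri afternoon→Greco, Sat morning→Yoon.
Loads: Kahale 1/1, Cruz 1/1, Rivera 2/2, Yoon 1/1, Diallo 2/2, Greco 2/2.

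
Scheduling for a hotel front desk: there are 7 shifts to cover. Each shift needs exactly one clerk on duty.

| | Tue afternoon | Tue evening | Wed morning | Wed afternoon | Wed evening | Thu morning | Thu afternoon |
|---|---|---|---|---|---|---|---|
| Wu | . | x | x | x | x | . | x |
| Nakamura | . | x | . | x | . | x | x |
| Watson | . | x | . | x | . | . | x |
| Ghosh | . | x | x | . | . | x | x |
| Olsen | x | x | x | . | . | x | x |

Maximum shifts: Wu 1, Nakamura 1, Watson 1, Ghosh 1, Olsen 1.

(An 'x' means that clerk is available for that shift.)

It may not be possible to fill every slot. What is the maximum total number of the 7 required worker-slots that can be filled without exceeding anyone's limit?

5

Total capacity across all clerks is 1+1+1+1+1 = 5, and 7 slots are needed, so at most 5 can be filled.
An assignment achieving 5: Tue afternoon→Olsen, Tue evening→Watson, Wed morning→Ghosh, Wed afternoon→Nakamura, Wed evening→Wu.
Loads: Wu 1/1, Nakamura 1/1, Watson 1/1, Ghosh 1/1, Olsen 1/1.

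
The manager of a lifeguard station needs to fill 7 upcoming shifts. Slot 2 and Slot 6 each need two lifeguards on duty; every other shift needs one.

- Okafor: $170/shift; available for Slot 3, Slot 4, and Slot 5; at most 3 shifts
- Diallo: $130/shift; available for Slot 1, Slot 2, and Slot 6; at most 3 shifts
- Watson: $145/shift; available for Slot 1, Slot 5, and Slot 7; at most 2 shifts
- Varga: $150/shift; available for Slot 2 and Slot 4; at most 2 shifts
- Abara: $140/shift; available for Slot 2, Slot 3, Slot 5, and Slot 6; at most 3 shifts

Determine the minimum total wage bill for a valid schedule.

Slot 6 can only be covered by Diallo and Abara, so that assignment is forced.
Slot 7 can only be covered by Watson, so that assignment is forced.
Picking the cheapest available lifeguard for each shift independently would cost $1245, but that ignores the shift limits.
An optimal schedule: Slot 1→Diallo, Slot 2→Diallo+Abara, Slot 3→Abara, Slot 4→Varga, Slot 5→Watson, Slot 6→Diallo+Abara, Slot 7→Watson.
Total: 130 + 130 + 140 + 140 + 150 + 145 + 130 + 140 + 145 = $1250.

$1250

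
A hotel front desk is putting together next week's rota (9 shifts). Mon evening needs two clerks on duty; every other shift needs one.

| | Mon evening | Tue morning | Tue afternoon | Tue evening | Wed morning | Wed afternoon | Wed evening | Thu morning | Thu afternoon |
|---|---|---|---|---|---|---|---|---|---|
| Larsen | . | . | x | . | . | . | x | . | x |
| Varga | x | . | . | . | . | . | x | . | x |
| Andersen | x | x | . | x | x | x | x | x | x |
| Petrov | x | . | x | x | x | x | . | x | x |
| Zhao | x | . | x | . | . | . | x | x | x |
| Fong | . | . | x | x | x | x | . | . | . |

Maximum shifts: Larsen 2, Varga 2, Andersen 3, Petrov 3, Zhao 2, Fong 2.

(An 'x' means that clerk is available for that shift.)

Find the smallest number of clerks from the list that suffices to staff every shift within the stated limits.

4

10 slots to fill and no one can take more than 3, so at least ⌈10/3⌉ = 4 clerks are needed.
Larsen, Varga, Andersen, and Petrov alone can cover everything: Mon evening→Varga+Petrov, Tue morning→Andersen, Tue afternoon→Larsen, Tue evening→Andersen, Wed morning→Andersen, Wed afternoon→Petrov, Wed evening→Larsen, Thu morning→Petrov, Thu afternoon→Varga.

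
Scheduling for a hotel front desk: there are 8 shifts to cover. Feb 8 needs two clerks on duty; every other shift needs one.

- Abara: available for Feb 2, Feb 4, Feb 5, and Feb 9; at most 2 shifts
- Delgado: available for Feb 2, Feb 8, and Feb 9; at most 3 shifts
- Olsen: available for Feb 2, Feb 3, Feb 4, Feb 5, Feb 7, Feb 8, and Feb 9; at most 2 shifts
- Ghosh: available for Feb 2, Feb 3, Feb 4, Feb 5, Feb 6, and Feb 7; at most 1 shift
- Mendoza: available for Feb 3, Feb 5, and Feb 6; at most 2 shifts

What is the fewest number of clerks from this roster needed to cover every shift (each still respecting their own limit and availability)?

4

9 slots to fill and no one can take more than 3, so at least ⌈9/3⌉ = 3 clerks are needed.
Any 3 clerks together have capacity at most 3+2+2 = 7 < 9 slots, so 3 can never suffice.
Abara, Delgado, Olsen, and Mendoza alone can cover everything: Feb 2→Delgado, Feb 3→Mendoza, Feb 4→Abara, Feb 5→Abara, Feb 6→Mendoza, Feb 7→Olsen, Feb 8→Delgado+Olsen, Feb 9→Delgado.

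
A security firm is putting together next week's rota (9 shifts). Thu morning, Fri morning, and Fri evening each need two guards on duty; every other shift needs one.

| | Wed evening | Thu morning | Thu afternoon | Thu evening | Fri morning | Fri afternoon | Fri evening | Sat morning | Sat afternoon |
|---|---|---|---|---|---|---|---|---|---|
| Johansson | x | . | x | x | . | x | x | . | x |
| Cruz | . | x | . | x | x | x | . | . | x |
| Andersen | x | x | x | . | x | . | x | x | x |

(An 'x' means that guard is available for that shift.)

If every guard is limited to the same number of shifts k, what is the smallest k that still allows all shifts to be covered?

4

With 3 guards and 12 worker-slots to fill, someone must work at least ⌈12/3⌉ = 4 shifts, so k ≥ 4.
k = 4 works: Wed evening→Johansson, Thu morning→Cruz+Andersen, Thu afternoon→Johansson, Thu evening→Johansson, Fri morning→Cruz+Andersen, Fri afternoon→Cruz, Fri evening→Johansson+Andersen, Sat morning→Andersen, Sat afternoon→Cruz.
Loads: Johansson 4, Cruz 4, Andersen 4 — all ≤ 4.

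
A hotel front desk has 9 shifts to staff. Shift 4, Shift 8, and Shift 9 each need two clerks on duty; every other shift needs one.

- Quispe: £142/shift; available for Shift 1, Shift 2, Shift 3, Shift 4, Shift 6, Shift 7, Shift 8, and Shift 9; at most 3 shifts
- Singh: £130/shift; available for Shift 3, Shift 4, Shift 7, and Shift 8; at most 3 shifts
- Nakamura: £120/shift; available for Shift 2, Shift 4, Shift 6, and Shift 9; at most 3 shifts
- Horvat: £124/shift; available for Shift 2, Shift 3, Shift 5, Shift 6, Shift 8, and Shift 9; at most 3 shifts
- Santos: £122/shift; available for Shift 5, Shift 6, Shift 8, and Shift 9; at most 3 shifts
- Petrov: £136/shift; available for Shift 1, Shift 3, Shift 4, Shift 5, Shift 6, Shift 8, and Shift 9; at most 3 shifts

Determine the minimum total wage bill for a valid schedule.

Picking the cheapest available clerk for each shift independently would cost £1490, but that ignores the shift limits.
An optimal schedule: Shift 1→Petrov, Shift 2→Nakamura, Shift 3→Horvat, Shift 4→Nakamura+Singh, Shift 5→Santos, Shift 6→Nakamura, Shift 7→Singh, Shift 8→Santos+Horvat, Shift 9→Santos+Horvat.
Total: 136 + 120 + 124 + 120 + 130 + 122 + 120 + 130 + 122 + 124 + 122 + 124 = £1494.

£1494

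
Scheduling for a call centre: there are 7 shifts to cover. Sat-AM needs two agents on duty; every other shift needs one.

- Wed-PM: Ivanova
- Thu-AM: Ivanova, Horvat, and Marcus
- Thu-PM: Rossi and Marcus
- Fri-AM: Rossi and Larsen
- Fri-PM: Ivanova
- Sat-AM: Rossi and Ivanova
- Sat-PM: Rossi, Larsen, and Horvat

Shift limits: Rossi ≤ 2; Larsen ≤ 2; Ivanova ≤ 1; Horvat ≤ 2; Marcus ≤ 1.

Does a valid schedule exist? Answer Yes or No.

No

Total capacity is 8 and 8 slots are needed, so capacity alone doesn't rule it out.
Shifts {Wed-PM, Fri-PM} need 2 worker-slots in total, but the agents available for any of those shifts (Ivanova) can supply at most 1 among them. So no valid schedule exists.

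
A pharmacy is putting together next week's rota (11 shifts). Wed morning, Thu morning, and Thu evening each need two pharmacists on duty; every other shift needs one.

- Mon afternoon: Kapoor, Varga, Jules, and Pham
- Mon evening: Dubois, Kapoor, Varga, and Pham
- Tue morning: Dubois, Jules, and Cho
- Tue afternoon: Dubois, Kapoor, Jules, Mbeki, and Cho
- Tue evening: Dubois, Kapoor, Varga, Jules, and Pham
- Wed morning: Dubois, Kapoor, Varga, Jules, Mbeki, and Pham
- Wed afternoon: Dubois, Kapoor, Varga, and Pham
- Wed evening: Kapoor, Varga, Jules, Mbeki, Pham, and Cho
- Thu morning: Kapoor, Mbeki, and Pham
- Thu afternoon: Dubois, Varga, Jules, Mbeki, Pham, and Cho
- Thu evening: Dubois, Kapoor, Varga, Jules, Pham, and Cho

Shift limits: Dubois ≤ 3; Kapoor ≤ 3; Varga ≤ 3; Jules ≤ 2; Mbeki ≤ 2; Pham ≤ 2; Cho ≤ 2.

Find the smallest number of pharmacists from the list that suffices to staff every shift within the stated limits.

14 slots to fill and no one can take more than 3, so at least ⌈14/3⌉ = 5 pharmacists are needed.
Any 5 pharmacists together have capacity at most 3+3+3+2+2 = 13 < 14 slots, so 5 can never suffice.
Dubois, Kapoor, Varga, Jules, Mbeki, and Pham alone can cover everything: Mon afternoon→Kapoor, Mon evening→Dubois, Tue morning→Dubois, Tue afternoon→Dubois, Tue evening→Varga, Wed morning→Jules+Mbeki, Wed afternoon→Kapoor, Wed evening→Varga, Thu morning→Kapoor+Mbeki, Thu afternoon→Varga, Thu evening→Jules+Pham.

6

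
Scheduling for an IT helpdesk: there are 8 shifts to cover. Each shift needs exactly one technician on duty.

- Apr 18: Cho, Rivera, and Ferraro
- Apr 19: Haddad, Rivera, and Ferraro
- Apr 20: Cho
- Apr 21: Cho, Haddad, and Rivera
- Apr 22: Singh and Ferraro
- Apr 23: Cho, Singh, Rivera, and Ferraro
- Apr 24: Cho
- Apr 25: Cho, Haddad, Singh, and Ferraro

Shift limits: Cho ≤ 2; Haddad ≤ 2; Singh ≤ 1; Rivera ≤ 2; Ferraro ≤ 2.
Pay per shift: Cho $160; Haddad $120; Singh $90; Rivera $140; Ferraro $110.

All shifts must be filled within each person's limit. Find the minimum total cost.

$1010

Apr 20 can only be covered by Cho, so that assignment is forced.
Apr 24 can only be covered by Cho, so that assignment is forced.
Picking the cheapest available technician for each shift independently would cost $930, but that ignores the shift limits.
An optimal schedule: Apr 18→Ferraro, Apr 19→Ferraro, Apr 20→Cho, Apr 21→Haddad, Apr 22→Singh, Apr 23→Rivera, Apr 24→Cho, Apr 25→Haddad.
Total: 110 + 110 + 160 + 120 + 90 + 140 + 160 + 120 = $1010.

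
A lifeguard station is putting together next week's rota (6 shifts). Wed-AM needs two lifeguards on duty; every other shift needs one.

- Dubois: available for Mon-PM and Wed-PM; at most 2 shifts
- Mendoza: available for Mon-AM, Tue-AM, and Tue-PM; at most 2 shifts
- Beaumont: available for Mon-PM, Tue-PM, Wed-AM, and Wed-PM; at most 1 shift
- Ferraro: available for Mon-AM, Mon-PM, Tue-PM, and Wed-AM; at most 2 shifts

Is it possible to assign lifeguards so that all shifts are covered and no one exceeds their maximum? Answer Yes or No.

Yes

Tue-AM can only be covered by Mendoza, so that assignment is forced.
Wed-AM can only be covered by Beaumont and Ferraro, so that assignment is forced.
One valid schedule: Mon-AM→Mendoza, Mon-PM→Dubois, Tue-AM→Mendoza, Tue-PM→Ferraro, Wed-AM→Beaumont+Ferraro, Wed-PM→Dubois.
Loads: Dubois 2/2, Mendoza 2/2, Beaumont 1/1, Ferraro 2/2 — all within limits.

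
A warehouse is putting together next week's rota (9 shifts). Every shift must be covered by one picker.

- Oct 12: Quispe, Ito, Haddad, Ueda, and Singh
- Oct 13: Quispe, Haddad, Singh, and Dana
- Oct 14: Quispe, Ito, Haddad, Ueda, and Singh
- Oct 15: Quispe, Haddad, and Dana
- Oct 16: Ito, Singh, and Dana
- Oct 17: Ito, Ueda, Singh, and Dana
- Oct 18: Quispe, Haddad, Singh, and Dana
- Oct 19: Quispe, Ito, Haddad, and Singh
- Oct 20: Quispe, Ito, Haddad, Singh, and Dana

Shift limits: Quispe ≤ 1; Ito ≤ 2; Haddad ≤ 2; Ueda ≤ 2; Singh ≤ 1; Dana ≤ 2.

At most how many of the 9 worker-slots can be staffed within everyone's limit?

Total capacity across all pickers is 1+2+2+2+1+2 = 10, and 9 slots are needed, so at most 9 can be filled.
An assignment achieving 9: Oct 12→Ueda, Oct 13→Haddad, Oct 14→Ueda, Oct 15→Quispe, Oct 16→Ito, Oct 17→Ito, Oct 18→Haddad, Oct 19→Singh, Oct 20→Dana.
Loads: Quispe 1/1, Ito 2/2, Haddad 2/2, Ueda 2/2, Singh 1/1, Dana 1/2.

9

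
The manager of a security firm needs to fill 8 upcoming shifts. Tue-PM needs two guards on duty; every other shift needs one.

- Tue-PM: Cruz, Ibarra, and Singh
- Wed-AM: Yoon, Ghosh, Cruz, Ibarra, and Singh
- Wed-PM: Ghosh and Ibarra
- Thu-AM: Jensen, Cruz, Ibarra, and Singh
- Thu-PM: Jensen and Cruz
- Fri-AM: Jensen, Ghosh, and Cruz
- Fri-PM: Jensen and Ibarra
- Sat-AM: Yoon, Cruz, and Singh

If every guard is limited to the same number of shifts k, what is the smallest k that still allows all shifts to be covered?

With 6 guards and 9 worker-slots to fill, someone must work at least ⌈9/6⌉ = 2 shifts, so k ≥ 2.
k = 2 works: Tue-PM→Cruz+Ibarra, Wed-AM→Yoon, Wed-PM→Ghosh, Thu-AM→Cruz, Thu-PM→Jensen, Fri-AM→Ghosh, Fri-PM→Jensen, Sat-AM→Yoon.
Loads: Jensen 2, Yoon 2, Ghosh 2, Cruz 2, Ibarra 1, Singh 0 — all ≤ 2.

2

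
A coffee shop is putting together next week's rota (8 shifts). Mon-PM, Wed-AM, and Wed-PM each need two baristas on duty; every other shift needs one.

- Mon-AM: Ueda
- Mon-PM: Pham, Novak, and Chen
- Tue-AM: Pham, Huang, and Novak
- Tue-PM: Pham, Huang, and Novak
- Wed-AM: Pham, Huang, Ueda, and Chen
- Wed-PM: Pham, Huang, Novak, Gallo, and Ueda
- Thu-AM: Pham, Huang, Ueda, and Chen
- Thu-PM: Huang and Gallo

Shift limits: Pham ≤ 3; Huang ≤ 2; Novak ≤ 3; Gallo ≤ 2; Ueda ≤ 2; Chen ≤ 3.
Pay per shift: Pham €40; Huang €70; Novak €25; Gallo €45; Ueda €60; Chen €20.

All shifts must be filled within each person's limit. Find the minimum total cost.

Mon-AM can only be covered by Ueda, so that assignment is forced.
Picking the cheapest available barista for each shift independently would cost €345, but that ignores the shift limits.
An optimal schedule: Mon-AM→Ueda, Mon-PM→Chen+Novak, Tue-AM→Novak, Tue-PM→Pham, Wed-AM→Chen+Pham, Wed-PM→Novak+Pham, Thu-AM→Chen, Thu-PM→Gallo.
Total: 60 + 20 + 25 + 25 + 40 + 20 + 40 + 25 + 40 + 20 + 45 = €360.

€360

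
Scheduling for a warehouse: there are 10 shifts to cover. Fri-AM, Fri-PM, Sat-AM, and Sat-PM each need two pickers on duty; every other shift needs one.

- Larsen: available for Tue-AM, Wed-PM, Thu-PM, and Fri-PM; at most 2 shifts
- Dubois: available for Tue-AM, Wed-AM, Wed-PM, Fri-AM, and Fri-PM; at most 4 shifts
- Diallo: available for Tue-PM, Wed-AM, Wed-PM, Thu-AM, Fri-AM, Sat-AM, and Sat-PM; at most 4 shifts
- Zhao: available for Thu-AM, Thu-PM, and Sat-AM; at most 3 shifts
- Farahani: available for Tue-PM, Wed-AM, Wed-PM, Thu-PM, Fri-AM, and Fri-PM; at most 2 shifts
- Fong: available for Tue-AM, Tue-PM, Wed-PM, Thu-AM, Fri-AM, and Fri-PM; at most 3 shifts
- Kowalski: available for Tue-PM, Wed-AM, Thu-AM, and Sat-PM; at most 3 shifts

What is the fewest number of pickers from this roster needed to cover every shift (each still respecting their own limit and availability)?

5

14 slots to fill and no one can take more than 4, so at least ⌈14/4⌉ = 4 pickers are needed.
Shifts {Fri-PM, Sat-AM, Sat-PM} need 6 slots, but among the pickers available for them (Larsen, Dubois, Diallo, Zhao, Farahani, Fong, and Kowalski) any 4 together supply at most 5. So 4 pickers are not enough.
Larsen, Dubois, Diallo, Zhao, and Kowalski alone can cover everything: Tue-AM→Larsen, Tue-PM→Diallo, Wed-AM→Dubois, Wed-PM→Dubois, Thu-AM→Zhao, Thu-PM→Zhao, Fri-AM→Dubois+Diallo, Fri-PM→Larsen+Dubois, Sat-AM→Diallo+Zhao, Sat-PM→Diallo+Kowalski.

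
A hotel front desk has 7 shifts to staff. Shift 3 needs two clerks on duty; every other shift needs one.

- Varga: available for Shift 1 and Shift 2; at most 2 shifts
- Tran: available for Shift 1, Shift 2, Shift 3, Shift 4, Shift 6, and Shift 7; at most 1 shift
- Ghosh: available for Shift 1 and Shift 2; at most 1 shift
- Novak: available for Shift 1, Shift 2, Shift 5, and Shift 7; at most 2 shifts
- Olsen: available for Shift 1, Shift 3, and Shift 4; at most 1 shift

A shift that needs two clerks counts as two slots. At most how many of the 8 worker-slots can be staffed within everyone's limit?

6

Total capacity across all clerks is 2+1+1+2+1 = 7, and 8 slots are needed, so at most 7 can be filled.
Shifts {Shift 3, Shift 4} need 3 slots but only Tran and Olsen are available for them, supplying at most 2 — so at least 1 slot must go unfilled.
An assignment achieving 6: Shift 1→Varga, Shift 2→Varga, Shift 3→Olsen, Shift 5→Novak, Shift 6→Tran, Shift 7→Novak.
Loads: Varga 2/2, Tran 1/1, Ghosh 0/1, Novak 2/2, Olsen 1/1.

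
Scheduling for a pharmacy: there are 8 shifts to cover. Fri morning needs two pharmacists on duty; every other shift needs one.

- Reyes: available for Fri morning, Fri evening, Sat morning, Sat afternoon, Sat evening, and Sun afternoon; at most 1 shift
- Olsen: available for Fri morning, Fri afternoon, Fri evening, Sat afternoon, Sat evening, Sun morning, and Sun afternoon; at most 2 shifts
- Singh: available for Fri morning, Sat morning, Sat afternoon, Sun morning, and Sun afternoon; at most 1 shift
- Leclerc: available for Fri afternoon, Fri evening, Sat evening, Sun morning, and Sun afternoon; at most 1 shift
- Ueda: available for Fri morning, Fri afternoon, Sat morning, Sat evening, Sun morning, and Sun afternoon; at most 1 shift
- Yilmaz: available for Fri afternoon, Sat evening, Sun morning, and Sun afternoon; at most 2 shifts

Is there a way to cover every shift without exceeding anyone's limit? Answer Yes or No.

Total capacity is 1+2+1+1+1+2 = 8 but 9 worker-slots are needed — infeasible.

No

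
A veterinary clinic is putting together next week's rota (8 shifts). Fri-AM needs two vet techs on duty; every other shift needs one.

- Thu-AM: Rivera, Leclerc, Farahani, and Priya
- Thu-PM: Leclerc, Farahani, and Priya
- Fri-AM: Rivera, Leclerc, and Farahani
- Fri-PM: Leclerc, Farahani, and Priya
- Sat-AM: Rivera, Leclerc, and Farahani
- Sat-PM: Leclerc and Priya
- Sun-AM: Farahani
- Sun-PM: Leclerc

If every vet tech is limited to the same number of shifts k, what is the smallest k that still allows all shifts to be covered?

3

With 4 vet techs and 9 worker-slots to fill, someone must work at least ⌈9/4⌉ = 3 shifts, so k ≥ 3.
k = 3 works: Thu-AM→Rivera, Thu-PM→Leclerc, Fri-AM→Rivera+Farahani, Fri-PM→Farahani, Sat-AM→Rivera, Sat-PM→Leclerc, Sun-AM→Farahani, Sun-PM→Leclerc.
Loads: Rivera 3, Leclerc 3, Farahani 3, Priya 0 — all ≤ 3.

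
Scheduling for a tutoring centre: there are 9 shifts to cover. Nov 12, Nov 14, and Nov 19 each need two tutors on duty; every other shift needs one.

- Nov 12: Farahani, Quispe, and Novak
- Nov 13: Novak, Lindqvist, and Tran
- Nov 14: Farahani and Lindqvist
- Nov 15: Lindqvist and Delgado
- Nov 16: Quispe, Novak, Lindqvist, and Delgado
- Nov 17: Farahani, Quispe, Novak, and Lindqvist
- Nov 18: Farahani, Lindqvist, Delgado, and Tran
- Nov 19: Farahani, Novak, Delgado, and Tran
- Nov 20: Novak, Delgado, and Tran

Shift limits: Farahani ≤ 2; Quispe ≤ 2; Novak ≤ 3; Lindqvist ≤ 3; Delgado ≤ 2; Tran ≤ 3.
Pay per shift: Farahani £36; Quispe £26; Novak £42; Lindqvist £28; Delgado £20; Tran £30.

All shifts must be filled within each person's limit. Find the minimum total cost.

£338

Nov 14 can only be covered by Farahani and Lindqvist, so that assignment is forced.
Picking the cheapest available tutor for each shift independently would cost £310, but that ignores the shift limits.
An optimal schedule: Nov 12→Quispe+Farahani, Nov 13→Lindqvist, Nov 14→Lindqvist+Farahani, Nov 15→Delgado, Nov 16→Quispe, Nov 17→Lindqvist, Nov 18→Tran, Nov 19→Delgado+Tran, Nov 20→Tran.
Total: 26 + 36 + 28 + 28 + 36 + 20 + 26 + 28 + 30 + 20 + 30 + 30 = £338.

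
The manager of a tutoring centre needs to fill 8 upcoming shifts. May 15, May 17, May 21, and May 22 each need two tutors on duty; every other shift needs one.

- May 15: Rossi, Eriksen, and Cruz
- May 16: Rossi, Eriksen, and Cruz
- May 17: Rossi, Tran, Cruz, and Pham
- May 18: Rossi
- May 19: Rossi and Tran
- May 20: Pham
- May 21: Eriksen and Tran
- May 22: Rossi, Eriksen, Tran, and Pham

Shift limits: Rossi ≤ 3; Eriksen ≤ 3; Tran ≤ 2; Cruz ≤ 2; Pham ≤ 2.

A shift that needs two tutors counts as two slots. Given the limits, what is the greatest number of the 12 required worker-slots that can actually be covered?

12

Total capacity across all tutors is 3+3+2+2+2 = 12, and 12 slots are needed, so at most 12 can be filled.
An assignment achieving 12: May 15→Rossi+Eriksen, May 16→Cruz, May 17→Tran+Cruz, May 18→Rossi, May 19→Rossi, May 20→Pham, May 21→Eriksen+Tran, May 22→Eriksen+Pham.
Loads: Rossi 3/3, Eriksen 3/3, Tran 2/2, Cruz 2/2, Pham 2/2.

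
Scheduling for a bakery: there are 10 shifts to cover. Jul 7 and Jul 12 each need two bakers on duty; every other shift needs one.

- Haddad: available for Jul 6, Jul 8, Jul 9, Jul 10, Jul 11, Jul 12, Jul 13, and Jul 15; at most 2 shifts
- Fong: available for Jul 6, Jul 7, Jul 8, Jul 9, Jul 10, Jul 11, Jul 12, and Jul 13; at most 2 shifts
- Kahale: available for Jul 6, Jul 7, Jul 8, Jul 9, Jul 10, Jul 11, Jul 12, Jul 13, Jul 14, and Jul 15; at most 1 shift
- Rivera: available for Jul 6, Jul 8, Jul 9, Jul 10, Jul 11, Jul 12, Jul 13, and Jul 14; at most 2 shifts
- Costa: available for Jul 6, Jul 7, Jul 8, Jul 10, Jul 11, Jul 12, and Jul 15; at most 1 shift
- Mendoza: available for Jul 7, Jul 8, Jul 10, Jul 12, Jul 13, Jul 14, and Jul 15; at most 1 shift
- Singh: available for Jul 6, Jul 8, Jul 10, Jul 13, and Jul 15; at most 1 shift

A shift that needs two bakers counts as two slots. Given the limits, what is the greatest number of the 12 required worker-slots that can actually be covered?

10

Total capacity across all bakers is 2+2+1+2+1+1+1 = 10, and 12 slots are needed, so at most 10 can be filled.
An assignment achieving 10: Jul 6→Fong, Jul 7→Fong+Costa, Jul 8→Singh, Jul 9→Haddad, Jul 11→Haddad, Jul 12→Rivera, Jul 13→Rivera, Jul 14→Kahale, Jul 15→Mendoza.
Loads: Haddad 2/2, Fong 2/2, Kahale 1/1, Rivera 2/2, Costa 1/1, Mendoza 1/1, Singh 1/1.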